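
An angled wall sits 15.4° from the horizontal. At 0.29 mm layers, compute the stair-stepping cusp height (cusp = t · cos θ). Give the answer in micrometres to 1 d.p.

279.6 μm

Cusp = layer height × cos(15.4°) = 0.29 × 0.9641 = 0.279589 mm = 279.6 μm.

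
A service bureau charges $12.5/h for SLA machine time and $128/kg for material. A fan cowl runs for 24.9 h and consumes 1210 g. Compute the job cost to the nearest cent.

$466.13

Time charge = 12.5 × 24.9, so $311.25.
Feedstock cost = 128 × 1210/1000 = $154.88.
Total = 311.25 + 154.88 = $466.13.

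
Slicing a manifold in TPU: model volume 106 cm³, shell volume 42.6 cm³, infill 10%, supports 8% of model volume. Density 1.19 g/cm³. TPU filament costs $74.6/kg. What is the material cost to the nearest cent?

$5.10

Infill region = 106 − 42.6, so 63.4 cm³.
Deposited infill = 0.10 × 63.4 = 6.34 cm³.
Support = 0.08 × 106 = 8.48 cm³.
Total extruded = 42.6 + 6.34 + 8.48 = 57.42 cm³.
Mass: 57.42 × 1.19 → 68.3298 g.
Cost = 68.3298 g / 1000 × $74.6/kg = $5.10.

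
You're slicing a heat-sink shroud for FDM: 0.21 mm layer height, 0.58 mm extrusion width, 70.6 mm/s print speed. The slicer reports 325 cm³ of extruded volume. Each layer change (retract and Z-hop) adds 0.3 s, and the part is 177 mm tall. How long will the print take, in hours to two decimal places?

10.57 hours

Bead cross-section = 0.21 × 0.58 = 0.1218 mm².
Total extruded path = 325000/0.1218 = 2668308.7 mm.
Extrusion time = 2668308.7 / 70.6 = 37794.7 s.
Layers = ⌈177/0.21⌉ = 843.
Non-print overhead = 843 × 0.3 = 252.9 s.
Altogether 37794.7 + 252.9 = 38047.6 s, i.e. 10.57 hours.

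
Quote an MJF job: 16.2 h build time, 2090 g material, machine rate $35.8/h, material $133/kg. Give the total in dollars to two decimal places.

$857.93

Time charge = 35.8 × 16.2, so $579.96.
Material cost = 133 × 2090/1000 = $277.97.
Total = 579.96 + 277.97 = $857.93.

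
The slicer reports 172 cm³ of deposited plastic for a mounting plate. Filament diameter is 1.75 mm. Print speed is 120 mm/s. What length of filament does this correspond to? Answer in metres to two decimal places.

71.51 m

Filament cross-section = π × (1.75/2)² = 2.4053 mm².
L = 172000 mm³ / 2.4053 mm² = 71508.75 mm, i.e. 71.51 m.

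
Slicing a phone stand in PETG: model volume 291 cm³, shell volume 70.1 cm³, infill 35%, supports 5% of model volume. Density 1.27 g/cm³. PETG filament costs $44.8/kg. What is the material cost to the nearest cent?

Volume inside the shell: 291 − 70.1 → 220.9 cm³.
Infill volume: 0.35 × 220.9 → 77.315 cm³.
Support = 0.05 × 291 = 14.55 cm³.
Total printed volume: 70.1 + 77.315 + 14.55 → 161.965 cm³.
Mass = 161.965 × 1.27, so 205.69555 g.
At $44.8/kg: 205.69555/1000 × 44.8 = $9.22.

$9.22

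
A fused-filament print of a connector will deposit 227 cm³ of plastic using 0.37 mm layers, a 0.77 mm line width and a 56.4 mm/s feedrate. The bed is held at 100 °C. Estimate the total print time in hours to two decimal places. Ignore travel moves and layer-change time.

Line area = 0.37 × 0.77 = 0.2849 mm².
Path length: 227000 mm³ / 0.2849 mm² → 796770.8 mm.
Time extruding = 796770.8 / 56.4, so 14127.1 s.
Converting: 14127.1 s = 3.92 hours.

3.92 hours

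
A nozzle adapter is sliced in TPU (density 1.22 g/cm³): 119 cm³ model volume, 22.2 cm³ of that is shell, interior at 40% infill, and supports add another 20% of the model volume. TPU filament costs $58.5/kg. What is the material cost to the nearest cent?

Volume inside the shell: 119 − 22.2 → 96.8 cm³.
Deposited infill = 0.40 × 96.8 = 38.72 cm³.
Support: 0.20 × 119 → 23.8 cm³.
Total printed volume = 22.2 + 38.72 + 23.8, so 84.72 cm³.
Mass = 84.72 × 1.22 = 103.3584 g.
At $58.5/kg: 103.3584/1000 × 58.5 = $6.05.

$6.05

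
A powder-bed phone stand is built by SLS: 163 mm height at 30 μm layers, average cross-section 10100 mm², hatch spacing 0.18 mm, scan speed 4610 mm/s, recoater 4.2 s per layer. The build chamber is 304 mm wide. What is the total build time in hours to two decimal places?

Layers = ⌈163/0.03⌉ = 5434.
Scan path per layer = 10100 / 0.18, so 56111.1 mm.
Laser time per layer = 56111.1 / 4610, so 12.1716 s.
Per-layer time = 12.1716 + 4.2, so 16.3716 s.
Build time = 5434 × 16.3716 = 88963.2744 s = 24.71 hours.

24.71 hours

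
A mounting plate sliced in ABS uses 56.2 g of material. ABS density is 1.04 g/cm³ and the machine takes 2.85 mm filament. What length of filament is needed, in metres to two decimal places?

Volume = 56.2 g / 1.04 g·cm⁻³ = 54.0385 cm³ = 54038.5 mm³.
Filament cross-section = π × (2.85/2)² = 6.3794 mm².
L = V/A = 54038.5/6.3794 = 8470.78 mm → 8.47 m.

8.47 m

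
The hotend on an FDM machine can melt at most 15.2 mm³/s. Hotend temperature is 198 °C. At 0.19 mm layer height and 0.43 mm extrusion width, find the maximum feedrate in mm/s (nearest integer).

186 mm/s

Bead cross-section = 0.19 × 0.43, so 0.0817 mm².
Max speed = 15.2 / 0.0817 = 186.05 ≈ 186 mm/s.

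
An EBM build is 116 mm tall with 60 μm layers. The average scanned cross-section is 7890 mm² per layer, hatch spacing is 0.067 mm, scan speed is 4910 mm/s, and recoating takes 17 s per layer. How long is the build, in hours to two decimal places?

Layers = ⌈116/0.06⌉ = 1934.
Hatch length per layer = 7890 / 0.067, so 117761.2 mm.
Per-layer scan time = 117761.2 / 4910 = 23.984 s.
Time per layer: 23.984 + 17 → 40.984 s.
1934 layers × 40.984 s/layer = 79263.056 s, i.e. 22.02 hours.

22.02 hours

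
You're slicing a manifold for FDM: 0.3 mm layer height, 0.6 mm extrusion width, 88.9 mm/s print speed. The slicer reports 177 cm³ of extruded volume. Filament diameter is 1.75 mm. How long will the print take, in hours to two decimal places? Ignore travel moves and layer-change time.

3.07 hours

Line area = 0.3 × 0.6, so 0.18 mm².
Toolpath length = 177 cm³ / 0.18 mm² = 177000 / 0.18 = 983333.3 mm.
Extrusion time: 983333.3 / 88.9 → 11061.1 s.
In the requested units: 11061.1 s = 3.07 hours.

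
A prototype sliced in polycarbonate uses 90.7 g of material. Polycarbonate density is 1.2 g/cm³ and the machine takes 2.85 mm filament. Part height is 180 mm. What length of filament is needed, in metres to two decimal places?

Volume = 90.7 g / 1.2 g·cm⁻³ = 75.5833 cm³ = 75583.3 mm³.
Cross-section of 2.85 mm filament: π·(2.85/2)² = 6.3794 mm².
L = V/A = 75583.3/6.3794 = 11848.03 mm → 11.85 m.

11.85 m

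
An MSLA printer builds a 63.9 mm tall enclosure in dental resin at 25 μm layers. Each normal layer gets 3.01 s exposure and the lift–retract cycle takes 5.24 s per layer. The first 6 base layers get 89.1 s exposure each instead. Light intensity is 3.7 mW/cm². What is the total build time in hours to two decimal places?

6.00 hours

Layer count = ceil(63.9 / 0.025) = 2556.
Base layers = 6 × (89.1 + 5.24) = 566.04 s.
Normal layers = 2550 × (3.01 + 5.24) = 21037.5 s.
Total = 566.04 + 21037.5 = 21603.54 s = 6.00 hours.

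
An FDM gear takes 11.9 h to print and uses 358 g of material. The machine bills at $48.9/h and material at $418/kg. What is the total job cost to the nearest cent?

Machine-time cost = 48.9 × 11.9 = $581.91.
Material cost = 418 × 358/1000 = $149.644.
Total = 581.91 + 149.644 = 731.554 ≈ $731.55.

$731.55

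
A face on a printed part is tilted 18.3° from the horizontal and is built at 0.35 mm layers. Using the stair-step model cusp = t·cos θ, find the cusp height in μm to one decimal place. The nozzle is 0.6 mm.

332.3 μm

h_c = t·cos θ = 0.35 × 0.9494 = 0.33229 mm (332.3 μm).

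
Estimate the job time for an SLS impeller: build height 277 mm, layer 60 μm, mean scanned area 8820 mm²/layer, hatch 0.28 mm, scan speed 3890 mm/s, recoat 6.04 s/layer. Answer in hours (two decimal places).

Layers = ⌈277/0.06⌉ = 4617.
Scan path per layer: 8820 / 0.28 → 31500 mm.
Per-layer scan time: 31500 / 3890 → 8.0977 s.
Per-layer time = 8.0977 + 6.04, so 14.1377 s.
Build time = 4617 × 14.1377 = 65273.7609 s = 18.13 hours.

18.13 hours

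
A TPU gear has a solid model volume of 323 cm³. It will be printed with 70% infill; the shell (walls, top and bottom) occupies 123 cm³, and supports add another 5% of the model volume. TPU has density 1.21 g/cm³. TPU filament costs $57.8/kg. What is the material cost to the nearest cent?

$19.52

Infill region = 323 − 123, so 200 cm³.
Deposited infill = 0.70 × 200, so 140 cm³.
Support: 0.05 × 323 → 16.15 cm³.
Total extruded = 123 + 140 + 16.15, so 279.15 cm³.
Mass = 279.15 × 1.21, so 337.7715 g.
Cost = 337.7715 g / 1000 × $57.8/kg = $19.52.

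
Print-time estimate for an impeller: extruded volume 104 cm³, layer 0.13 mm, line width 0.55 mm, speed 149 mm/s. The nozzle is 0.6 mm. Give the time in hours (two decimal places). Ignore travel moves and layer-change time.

2.71 hours

Bead cross-section = 0.13 × 0.55 = 0.0715 mm².
Toolpath length = 104 cm³ / 0.0715 mm² = 104000 / 0.0715 = 1454545.5 mm.
Time extruding = 1454545.5 / 149, so 9762.1 s.
Converting: 9762.1 s = 2.71 hours.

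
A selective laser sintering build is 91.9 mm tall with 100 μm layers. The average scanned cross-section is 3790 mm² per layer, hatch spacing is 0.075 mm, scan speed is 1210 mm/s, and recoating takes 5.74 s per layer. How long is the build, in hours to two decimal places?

12.13 hours

Layers = ⌈91.9/0.1⌉ = 919.
Hatch length per layer: 3790 / 0.075 → 50533.3 mm.
Scan time per layer: 50533.3 / 1210 → 41.7631 s.
Layer cycle: 41.7631 + 5.74 → 47.5031 s.
919 layers × 47.5031 s/layer = 43655.3489 s, i.e. 12.13 hours.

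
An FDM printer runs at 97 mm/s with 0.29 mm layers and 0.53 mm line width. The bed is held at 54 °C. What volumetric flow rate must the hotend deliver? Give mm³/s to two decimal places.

14.91

Extrusion cross-section = 0.29 × 0.53, so 0.1537 mm².
Volumetric flow = 97 × 0.1537 = 14.91 mm³/s.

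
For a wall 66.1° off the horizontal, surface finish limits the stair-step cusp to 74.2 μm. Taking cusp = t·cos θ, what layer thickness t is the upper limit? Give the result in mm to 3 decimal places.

0.183 mm

t = h_c / cos θ = 0.0742 / 0.4051 = 0.183 mm.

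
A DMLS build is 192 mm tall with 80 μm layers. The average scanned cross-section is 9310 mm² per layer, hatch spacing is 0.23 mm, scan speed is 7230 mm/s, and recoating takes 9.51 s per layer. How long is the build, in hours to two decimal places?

10.07 hours

Layers = ⌈192/0.08⌉ = 2400.
Scan path per layer = 9310 / 0.23, so 40478.3 mm.
Scan time per layer = 40478.3 / 7230 = 5.5987 s.
Time per layer: 5.5987 + 9.51 → 15.1087 s.
Build time = 2400 × 15.1087 = 36260.88 s = 10.07 hours.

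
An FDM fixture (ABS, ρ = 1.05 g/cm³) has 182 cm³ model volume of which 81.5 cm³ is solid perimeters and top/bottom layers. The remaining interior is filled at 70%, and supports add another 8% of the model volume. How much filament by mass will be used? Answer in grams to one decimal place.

174.7 g

Infill region = 182 − 81.5, so 100.5 cm³.
Deposited infill: 0.70 × 100.5 → 70.35 cm³.
Support: 0.08 × 182 → 14.56 cm³.
Deposited volume: 81.5 + 70.35 + 14.56 → 166.41 cm³.
Mass = 166.41 × 1.05, so 174.7305 g.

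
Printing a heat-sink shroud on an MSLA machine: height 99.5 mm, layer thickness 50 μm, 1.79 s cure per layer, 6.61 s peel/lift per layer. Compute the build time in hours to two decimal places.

Layer count = ceil(99.5 / 0.05) = 1990.
Each layer takes: 1.79 + 6.61 → 8.4 s.
Total = 1990 × 8.4 = 16716 s = 4.64 hours.

4.64 hours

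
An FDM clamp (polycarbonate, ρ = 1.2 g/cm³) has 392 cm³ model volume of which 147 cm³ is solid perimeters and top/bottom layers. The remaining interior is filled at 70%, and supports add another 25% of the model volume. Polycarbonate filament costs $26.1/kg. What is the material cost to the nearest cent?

Interior volume: 392 − 147 → 245 cm³.
Infill deposited = 0.70 × 245 = 171.5 cm³.
Support = 0.25 × 392 = 98 cm³.
Total printed volume = 147 + 171.5 + 98, so 416.5 cm³.
Mass = 416.5 × 1.2 = 499.8 g.
Cost = 499.8 g / 1000 × $26.1/kg = $13.04.

$13.04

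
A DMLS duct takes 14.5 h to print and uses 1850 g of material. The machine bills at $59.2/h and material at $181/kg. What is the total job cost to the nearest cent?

$1193.25

Machine cost: 59.2 × 14.5 → $858.40.
Material charge = 181 × 1850/1000 = $334.85.
Job cost: 858.40 + 334.85 = $1193.25.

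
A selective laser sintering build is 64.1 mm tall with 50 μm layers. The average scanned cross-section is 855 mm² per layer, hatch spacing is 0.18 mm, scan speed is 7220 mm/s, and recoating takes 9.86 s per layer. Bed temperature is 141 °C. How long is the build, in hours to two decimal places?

Layers = ⌈64.1/0.05⌉ = 1282.
Per-layer scan distance: 855 / 0.18 → 4750 mm.
Scan time per layer = 4750 / 7220 = 0.6579 s.
Layer cycle: 0.6579 + 9.86 → 10.5179 s.
Total: 1282 × 10.5179 s = 13483.9478 s → 3.75 hours.

3.75 hours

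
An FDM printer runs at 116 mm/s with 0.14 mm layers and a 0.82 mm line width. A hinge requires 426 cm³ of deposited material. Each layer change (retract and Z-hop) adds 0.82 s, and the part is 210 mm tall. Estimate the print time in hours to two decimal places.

9.23 hours

Line area: 0.14 × 0.82 → 0.1148 mm².
Toolpath length = 426 cm³ / 0.1148 mm² = 426000 / 0.1148 = 3710801.4 mm.
Time extruding = 3710801.4 / 116 = 31989.7 s.
Layers = ⌈210/0.14⌉ = 1500.
Z-hop total = 1500 × 0.82, so 1230 s.
Total = 31989.7 + 1230 = 33219.7 s = 9.23 hours.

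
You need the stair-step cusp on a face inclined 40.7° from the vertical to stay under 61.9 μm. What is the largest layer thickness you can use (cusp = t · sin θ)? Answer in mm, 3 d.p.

t = h_c / sin θ = 0.0619 / 0.6521 = 0.095 mm.

0.095 mm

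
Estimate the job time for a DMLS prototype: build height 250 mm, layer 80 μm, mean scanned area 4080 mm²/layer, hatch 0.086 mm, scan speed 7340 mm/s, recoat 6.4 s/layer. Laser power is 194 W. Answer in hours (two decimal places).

11.17 hours

Layer count = ceil(250 / 0.08) = 3125.
Scan path per layer = 4080 / 0.086, so 47441.9 mm.
Per-layer scan time = 47441.9 / 7340 = 6.4635 s.
Time per layer = 6.4635 + 6.4 = 12.8635 s.
Build time = 3125 × 12.8635 = 40198.4375 s = 11.17 hours.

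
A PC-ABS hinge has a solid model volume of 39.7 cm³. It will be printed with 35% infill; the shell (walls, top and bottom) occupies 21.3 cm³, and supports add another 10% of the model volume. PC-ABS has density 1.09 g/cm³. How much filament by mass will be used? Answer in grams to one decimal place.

34.6 g

Volume inside the shell = 39.7 − 21.3, so 18.4 cm³.
Infill deposited = 0.35 × 18.4, so 6.44 cm³.
Support = 0.10 × 39.7, so 3.97 cm³.
Total printed volume = 21.3 + 6.44 + 3.97, so 31.71 cm³.
Mass = 31.71 × 1.09, so 34.5639 g.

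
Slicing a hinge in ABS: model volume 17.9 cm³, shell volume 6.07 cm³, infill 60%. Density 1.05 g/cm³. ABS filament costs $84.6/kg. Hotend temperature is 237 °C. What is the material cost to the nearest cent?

Infill region = 17.9 − 6.07, so 11.83 cm³.
Deposited infill = 0.60 × 11.83, so 7.098 cm³.
Total printed volume: 6.07 + 7.098 → 13.168 cm³.
Mass: 13.168 × 1.05 → 13.8264 g.
Cost = 13.8264 g / 1000 × $84.6/kg = $1.17.

$1.17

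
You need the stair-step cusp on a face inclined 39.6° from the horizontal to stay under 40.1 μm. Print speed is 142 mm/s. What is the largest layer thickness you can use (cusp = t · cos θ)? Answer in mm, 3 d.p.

t = h_c / cos θ = 0.0401 / 0.7705 = 0.052 mm.

0.052 mm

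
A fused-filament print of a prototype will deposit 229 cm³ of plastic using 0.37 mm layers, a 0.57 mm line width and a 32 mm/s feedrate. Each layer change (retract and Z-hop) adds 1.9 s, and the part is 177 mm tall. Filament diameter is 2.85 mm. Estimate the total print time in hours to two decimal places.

9.68 hours

Bead cross-section: 0.37 × 0.57 → 0.2109 mm².
Path length: 229000 mm³ / 0.2109 mm² → 1085822.7 mm.
Time extruding = 1085822.7 / 32, so 33932 s.
Layer count = ceil(177 / 0.37) = 479.
Layer-change overhead: 479 × 1.9 → 910.1 s.
Total = 33932 + 910.1 = 34842.1 s = 9.68 hours.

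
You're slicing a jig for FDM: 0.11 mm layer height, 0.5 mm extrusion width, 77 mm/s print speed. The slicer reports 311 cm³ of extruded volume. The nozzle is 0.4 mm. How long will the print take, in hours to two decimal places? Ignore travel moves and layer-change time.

20.40 hours

Line area = 0.11 × 0.5, so 0.055 mm².
Path length: 311000 mm³ / 0.055 mm² → 5654545.5 mm.
Print-move time: 5654545.5 / 77 → 73435.7 s.
73435.7 s = 20.40 hours.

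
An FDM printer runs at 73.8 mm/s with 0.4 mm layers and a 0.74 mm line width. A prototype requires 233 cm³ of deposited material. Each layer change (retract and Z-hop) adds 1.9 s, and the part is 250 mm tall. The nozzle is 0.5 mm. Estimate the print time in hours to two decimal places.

3.29 hours

Extrusion cross-section = 0.4 × 0.74 = 0.296 mm².
Path length: 233000 mm³ / 0.296 mm² → 787162.2 mm.
Time extruding = 787162.2 / 73.8 = 10666.2 s.
Layers = ⌈250/0.4⌉ = 625.
Z-hop total: 625 × 1.9 → 1187.5 s.
Total = 10666.2 + 1187.5 = 11853.7 s = 3.29 hours.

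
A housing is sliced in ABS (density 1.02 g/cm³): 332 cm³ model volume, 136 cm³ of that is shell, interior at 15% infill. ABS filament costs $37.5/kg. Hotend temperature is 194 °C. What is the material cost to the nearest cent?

$6.33

Infill region = 332 − 136, so 196 cm³.
Deposited infill = 0.15 × 196, so 29.4 cm³.
Total printed volume = 136 + 29.4, so 165.4 cm³.
Mass: 165.4 × 1.02 → 168.708 g.
At $37.5/kg: 168.708/1000 × 37.5 = $6.33.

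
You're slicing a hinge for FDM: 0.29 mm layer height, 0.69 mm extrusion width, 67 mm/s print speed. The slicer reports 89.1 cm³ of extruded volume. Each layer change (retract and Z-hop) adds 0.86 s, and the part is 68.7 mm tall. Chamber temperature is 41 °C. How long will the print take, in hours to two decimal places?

Bead cross-section = 0.29 × 0.69 = 0.2001 mm².
Toolpath length = 89.1 cm³ / 0.2001 mm² = 89100 / 0.2001 = 445277.4 mm.
Extrusion time = 445277.4 / 67, so 6645.9 s.
Number of layers: 68.7 / 0.29 → 237 (rounded up).
Z-hop total = 237 × 0.86 = 203.82 s.
Altogether 6645.9 + 203.82 = 6849.72 s, i.e. 1.90 hours.

1.90 hours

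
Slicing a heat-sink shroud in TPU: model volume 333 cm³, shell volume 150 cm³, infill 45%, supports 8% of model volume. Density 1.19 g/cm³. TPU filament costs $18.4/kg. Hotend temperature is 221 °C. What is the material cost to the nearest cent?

Interior volume = 333 − 150 = 183 cm³.
Infill volume = 0.45 × 183, so 82.35 cm³.
Support = 0.08 × 333 = 26.64 cm³.
Total printed volume = 150 + 82.35 + 26.64 = 258.99 cm³.
Mass = 258.99 × 1.19, so 308.1981 g.
Cost = 308.1981 g / 1000 × $18.4/kg = $5.67.

$5.67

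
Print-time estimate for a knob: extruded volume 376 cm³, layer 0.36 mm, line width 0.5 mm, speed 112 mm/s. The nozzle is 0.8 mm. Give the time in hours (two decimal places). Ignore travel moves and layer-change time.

5.18 hours

Extrusion cross-section = 0.36 × 0.5, so 0.18 mm².
Total extruded path = 376000/0.18 = 2088888.9 mm.
Print-move time = 2088888.9 / 112 = 18650.8 s.
That's 18650.8 s → 5.18 hours.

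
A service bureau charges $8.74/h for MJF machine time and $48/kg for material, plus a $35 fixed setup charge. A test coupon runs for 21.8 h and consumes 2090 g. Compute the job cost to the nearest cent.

Machine cost = 8.74 × 21.8 = $190.532.
Material charge = 48 × 2090/1000 = $100.32.
Adding setup: 190.532 + 100.32 + 35 → 325.852 ≈ $325.85.

$325.85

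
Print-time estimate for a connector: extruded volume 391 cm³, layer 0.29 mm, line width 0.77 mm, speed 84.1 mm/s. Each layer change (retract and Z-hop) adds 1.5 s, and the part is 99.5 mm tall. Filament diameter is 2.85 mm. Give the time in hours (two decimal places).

5.93 hours

Bead cross-section = 0.29 × 0.77 = 0.2233 mm².
Total extruded path = 391000/0.2233 = 1751007.6 mm.
Print-move time: 1751007.6 / 84.1 → 20820.5 s.
Layer count = ceil(99.5 / 0.29) = 344.
Z-hop total = 344 × 1.5, so 516 s.
Altogether 20820.5 + 516 = 21336.5 s, i.e. 5.93 hours.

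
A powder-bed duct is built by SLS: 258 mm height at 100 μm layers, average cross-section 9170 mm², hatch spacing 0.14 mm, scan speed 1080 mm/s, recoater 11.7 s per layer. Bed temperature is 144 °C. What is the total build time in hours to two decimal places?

51.85 hours

Layer count = ceil(258 / 0.1) = 2580.
Scan path per layer: 9170 / 0.14 → 65500 mm.
Scan time per layer = 65500 / 1080 = 60.6481 s.
Per-layer time: 60.6481 + 11.7 → 72.3481 s.
Build time = 2580 × 72.3481 = 186658.098 s = 51.85 hours.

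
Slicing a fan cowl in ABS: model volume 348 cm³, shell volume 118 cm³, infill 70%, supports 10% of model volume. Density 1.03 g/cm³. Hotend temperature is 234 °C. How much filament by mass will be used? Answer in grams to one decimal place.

323.2 g

Infill region = 348 − 118 = 230 cm³.
Deposited infill = 0.70 × 230 = 161 cm³.
Support = 0.10 × 348, so 34.8 cm³.
Total extruded = 118 + 161 + 34.8, so 313.8 cm³.
Mass: 313.8 × 1.03 → 323.214 g.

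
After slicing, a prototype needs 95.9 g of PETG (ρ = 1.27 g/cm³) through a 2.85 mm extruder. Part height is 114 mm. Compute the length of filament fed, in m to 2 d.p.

Extruded volume: 95.9/1.27 = 75.5118 cm³ (75511.8 mm³).
Filament cross-section = π × (2.85/2)² = 6.3794 mm².
Length = 75511.8 / 6.3794 = 11836.82 mm = 11.84 m.

11.84 m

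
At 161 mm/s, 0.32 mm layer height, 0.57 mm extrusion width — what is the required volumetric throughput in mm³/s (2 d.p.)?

29.37

Bead cross-section = 0.32 × 0.57 = 0.1824 mm².
Volumetric flow = 161 × 0.1824 = 29.37 mm³/s.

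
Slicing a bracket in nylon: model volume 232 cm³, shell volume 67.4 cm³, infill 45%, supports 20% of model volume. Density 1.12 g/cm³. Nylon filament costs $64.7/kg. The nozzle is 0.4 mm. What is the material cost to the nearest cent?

Infill region = 232 − 67.4 = 164.6 cm³.
Infill volume: 0.45 × 164.6 → 74.07 cm³.
Support = 0.20 × 232, so 46.4 cm³.
Total extruded: 67.4 + 74.07 + 46.4 → 187.87 cm³.
Mass = 187.87 × 1.12 = 210.4144 g.
At $64.7/kg: 210.4144/1000 × 64.7 = $13.61.

$13.61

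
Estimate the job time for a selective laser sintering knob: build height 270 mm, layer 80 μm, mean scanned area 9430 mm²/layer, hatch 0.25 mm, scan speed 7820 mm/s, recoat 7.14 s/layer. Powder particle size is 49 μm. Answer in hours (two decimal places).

Layer count = ceil(270 / 0.08) = 3375.
Hatch length per layer = 9430 / 0.25, so 37720 mm.
Per-layer scan time = 37720 / 7820, so 4.8235 s.
Layer cycle: 4.8235 + 7.14 → 11.9635 s.
Build time = 3375 × 11.9635 = 40376.8125 s = 11.22 hours.

11.22 hours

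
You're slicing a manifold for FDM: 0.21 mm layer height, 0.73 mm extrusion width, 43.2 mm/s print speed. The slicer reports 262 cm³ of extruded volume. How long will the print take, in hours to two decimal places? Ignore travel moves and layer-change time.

10.99 hours

Extrusion cross-section = 0.21 × 0.73 = 0.1533 mm².
Toolpath length = 262 cm³ / 0.1533 mm² = 262000 / 0.1533 = 1709067.2 mm.
Time extruding: 1709067.2 / 43.2 → 39561.7 s.
In the requested units: 39561.7 s = 10.99 hours.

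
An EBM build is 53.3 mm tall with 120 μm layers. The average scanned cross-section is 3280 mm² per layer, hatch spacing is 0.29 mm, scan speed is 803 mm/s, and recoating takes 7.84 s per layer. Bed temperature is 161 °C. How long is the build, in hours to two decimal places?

Layers = ⌈53.3/0.12⌉ = 445.
Per-layer scan distance = 3280 / 0.29, so 11310.3 mm.
Per-layer scan time = 11310.3 / 803, so 14.0851 s.
Layer cycle: 14.0851 + 7.84 → 21.9251 s.
Build time = 445 × 21.9251 = 9756.6695 s = 2.71 hours.

2.71 hours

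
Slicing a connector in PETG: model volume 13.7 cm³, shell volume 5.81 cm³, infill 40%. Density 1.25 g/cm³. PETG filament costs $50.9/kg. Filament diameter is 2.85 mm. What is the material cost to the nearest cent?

Volume inside the shell: 13.7 − 5.81 → 7.89 cm³.
Deposited infill: 0.40 × 7.89 → 3.156 cm³.
Total printed volume: 5.81 + 3.156 → 8.966 cm³.
Mass = 8.966 × 1.25, so 11.2075 g.
Cost = 11.2075 g / 1000 × $50.9/kg = $0.57.

$0.57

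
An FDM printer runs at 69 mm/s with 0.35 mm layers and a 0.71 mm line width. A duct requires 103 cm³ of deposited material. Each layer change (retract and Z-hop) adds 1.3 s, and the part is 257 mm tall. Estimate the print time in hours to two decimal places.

Bead cross-section: 0.35 × 0.71 → 0.2485 mm².
Toolpath length = 103 cm³ / 0.2485 mm² = 103000 / 0.2485 = 414486.9 mm.
Extrusion time = 414486.9 / 69, so 6007.1 s.
Number of layers: 257 / 0.35 → 735 (rounded up).
Layer-change overhead = 735 × 1.3 = 955.5 s.
Total = 6007.1 + 955.5 = 6962.6 s = 1.93 hours.

1.93 hours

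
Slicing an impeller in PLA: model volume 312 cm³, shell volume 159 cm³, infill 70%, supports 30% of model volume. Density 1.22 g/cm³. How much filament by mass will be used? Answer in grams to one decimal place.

Infill region = 312 − 159 = 153 cm³.
Infill deposited = 0.70 × 153, so 107.1 cm³.
Support = 0.30 × 312, so 93.6 cm³.
Total extruded = 159 + 107.1 + 93.6, so 359.7 cm³.
Mass = 359.7 × 1.22, so 438.834 g.

438.8 g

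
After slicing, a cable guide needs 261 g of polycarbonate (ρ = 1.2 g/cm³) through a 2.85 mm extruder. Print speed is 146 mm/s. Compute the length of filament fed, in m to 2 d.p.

Volume = 261 g / 1.2 g·cm⁻³ = 217.5 cm³ = 217500 mm³.
Cross-section of 2.85 mm filament: π·(2.85/2)² = 6.3794 mm².
L = V/A = 217500/6.3794 = 34094.12 mm → 34.09 m.

34.09 m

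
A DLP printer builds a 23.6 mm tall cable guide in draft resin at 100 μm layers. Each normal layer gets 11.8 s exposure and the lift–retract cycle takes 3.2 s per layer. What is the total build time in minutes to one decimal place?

59.0 minutes

Layers = ⌈23.6/0.1⌉ = 236.
Per-layer time = 11.8 + 3.2 = 15 s.
Total = 236 × 15 = 3540 s = 59.0 minutes.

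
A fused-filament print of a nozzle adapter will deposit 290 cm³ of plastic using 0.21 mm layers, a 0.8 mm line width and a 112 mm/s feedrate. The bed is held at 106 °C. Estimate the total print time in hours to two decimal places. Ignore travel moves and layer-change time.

Bead cross-section = 0.21 × 0.8, so 0.168 mm².
Toolpath length = 290 cm³ / 0.168 mm² = 290000 / 0.168 = 1726190.5 mm.
Extrusion time = 1726190.5 / 112, so 15412.4 s.
In the requested units: 15412.4 s = 4.28 hours.

4.28 hours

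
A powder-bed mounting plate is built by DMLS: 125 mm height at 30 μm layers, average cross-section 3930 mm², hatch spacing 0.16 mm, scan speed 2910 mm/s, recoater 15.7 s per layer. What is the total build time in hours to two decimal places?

Layer count = ceil(125 / 0.03) = 4167.
Hatch length per layer: 3930 / 0.16 → 24562.5 mm.
Laser time per layer = 24562.5 / 2910, so 8.4407 s.
Layer cycle: 8.4407 + 15.7 → 24.1407 s.
4167 layers × 24.1407 s/layer = 100594.2969 s, i.e. 27.94 hours.

27.94 hours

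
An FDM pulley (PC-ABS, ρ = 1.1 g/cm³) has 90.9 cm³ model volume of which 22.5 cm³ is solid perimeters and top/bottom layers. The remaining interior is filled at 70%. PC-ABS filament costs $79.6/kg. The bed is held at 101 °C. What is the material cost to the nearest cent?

$6.16

Interior volume = 90.9 − 22.5, so 68.4 cm³.
Infill deposited = 0.70 × 68.4 = 47.88 cm³.
Total extruded: 22.5 + 47.88 → 70.38 cm³.
Mass: 70.38 × 1.1 → 77.418 g.
At $79.6/kg: 77.418/1000 × 79.6 = $6.16.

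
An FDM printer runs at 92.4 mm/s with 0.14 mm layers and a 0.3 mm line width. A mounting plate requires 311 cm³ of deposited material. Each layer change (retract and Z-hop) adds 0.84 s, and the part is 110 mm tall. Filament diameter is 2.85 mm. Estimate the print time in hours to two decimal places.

22.44 hours

Extrusion cross-section = 0.14 × 0.3, so 0.042 mm².
Path length: 311000 mm³ / 0.042 mm² → 7404761.9 mm.
Print-move time = 7404761.9 / 92.4, so 80138.1 s.
Number of layers: 110 / 0.14 → 786 (rounded up).
Z-hop total = 786 × 0.84 = 660.24 s.
Altogether 80138.1 + 660.24 = 80798.34 s, i.e. 22.44 hours.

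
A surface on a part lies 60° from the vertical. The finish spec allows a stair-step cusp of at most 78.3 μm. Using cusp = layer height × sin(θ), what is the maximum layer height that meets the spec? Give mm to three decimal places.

0.090 mm

Layer height = cusp / sin(60°) = 0.0783 / 0.8660 = 0.090 mm.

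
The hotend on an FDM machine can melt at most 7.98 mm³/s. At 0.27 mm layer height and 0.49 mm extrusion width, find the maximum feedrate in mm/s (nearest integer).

60 mm/s

A = 0.27 × 0.49, so 0.1323 mm².
v_max = Q/A = 7.98/0.1323 = 60.32 mm/s → 60 mm/s.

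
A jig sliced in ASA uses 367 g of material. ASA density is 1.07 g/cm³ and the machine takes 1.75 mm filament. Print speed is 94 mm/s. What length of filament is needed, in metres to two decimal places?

142.60 m

Volume = 367 g / 1.07 g·cm⁻³ = 342.9907 cm³ = 342990.7 mm³.
Cross-section of 1.75 mm filament: π·(1.75/2)² = 2.4053 mm².
L = V/A = 342990.7/2.4053 = 142597.89 mm → 142.60 m.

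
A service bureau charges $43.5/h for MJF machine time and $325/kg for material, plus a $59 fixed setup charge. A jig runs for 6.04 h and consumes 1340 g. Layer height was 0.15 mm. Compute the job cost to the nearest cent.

Machine cost = 43.5 × 6.04, so $262.74.
Material cost = 325 × 1340/1000, so $435.50.
Adding setup: 262.74 + 435.50 + 59 → $757.24.

$757.24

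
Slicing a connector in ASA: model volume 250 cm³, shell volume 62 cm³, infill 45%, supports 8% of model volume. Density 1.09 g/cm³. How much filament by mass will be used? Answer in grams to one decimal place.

Interior volume = 250 − 62, so 188 cm³.
Infill deposited = 0.45 × 188, so 84.6 cm³.
Support = 0.08 × 250, so 20 cm³.
Total printed volume = 62 + 84.6 + 20, so 166.6 cm³.
Mass = 166.6 × 1.09 = 181.594 g.

181.6 g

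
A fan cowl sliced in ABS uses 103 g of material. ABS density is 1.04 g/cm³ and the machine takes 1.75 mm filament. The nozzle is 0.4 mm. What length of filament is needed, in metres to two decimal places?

41.18 m

Volume = 103 g / 1.04 g·cm⁻³ = 99.0385 cm³ = 99038.5 mm³.
Cross-section of 1.75 mm filament: π·(1.75/2)² = 2.4053 mm².
L = V/A = 99038.5/2.4053 = 41175.11 mm → 41.18 m.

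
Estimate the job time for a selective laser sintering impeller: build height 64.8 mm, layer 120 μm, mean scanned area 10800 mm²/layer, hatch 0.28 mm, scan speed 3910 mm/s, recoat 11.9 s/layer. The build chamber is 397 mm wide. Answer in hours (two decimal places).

Layer count = ceil(64.8 / 0.12) = 540.
Scan path per layer = 10800 / 0.28, so 38571.4 mm.
Laser time per layer: 38571.4 / 3910 → 9.8648 s.
Per-layer time = 9.8648 + 11.9, so 21.7648 s.
Build time = 540 × 21.7648 = 11752.992 s = 3.26 hours.

3.26 hours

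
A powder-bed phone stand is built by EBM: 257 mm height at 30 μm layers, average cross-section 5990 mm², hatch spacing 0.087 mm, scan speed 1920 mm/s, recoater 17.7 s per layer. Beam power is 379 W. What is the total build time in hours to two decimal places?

Number of layers: 257 / 0.03 → 8567 (rounded up).
Scan path per layer: 5990 / 0.087 → 68850.6 mm.
Scan time per layer: 68850.6 / 1920 → 35.8597 s.
Time per layer = 35.8597 + 17.7, so 53.5597 s.
Build time = 8567 × 53.5597 = 458845.9499 s = 127.46 hours.

127.46 hours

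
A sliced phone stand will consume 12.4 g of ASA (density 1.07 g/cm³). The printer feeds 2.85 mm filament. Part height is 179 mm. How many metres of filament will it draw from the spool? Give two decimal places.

1.82 m

Extruded volume: 12.4/1.07 = 11.5888 cm³ (11588.8 mm³).
Filament cross-section = π × (2.85/2)² = 6.3794 mm².
Length = 11588.8 / 6.3794 = 1816.6 mm = 1.82 m.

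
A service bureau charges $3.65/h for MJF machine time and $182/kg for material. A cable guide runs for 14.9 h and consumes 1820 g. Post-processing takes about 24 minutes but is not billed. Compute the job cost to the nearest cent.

$385.63

Machine-time cost = 3.65 × 14.9, so $54.385.
Material cost: 182 × 1820/1000 → $331.24.
Total = 54.385 + 331.24 = 385.625 ≈ $385.63.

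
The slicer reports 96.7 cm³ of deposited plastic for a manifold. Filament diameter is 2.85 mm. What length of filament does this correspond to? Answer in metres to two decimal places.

15.16 m

Cross-section of 2.85 mm filament: π·(2.85/2)² = 6.3794 mm².
Length = 96.7 cm³ / 6.3794 mm² = 96700 / 6.3794 = 15158.17 mm = 15.16 m.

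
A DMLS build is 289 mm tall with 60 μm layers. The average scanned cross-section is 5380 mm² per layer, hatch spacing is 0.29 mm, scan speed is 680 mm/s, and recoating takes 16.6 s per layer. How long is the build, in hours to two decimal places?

58.72 hours

Layer count = ceil(289 / 0.06) = 4817.
Per-layer scan distance: 5380 / 0.29 → 18551.7 mm.
Per-layer scan time = 18551.7 / 680 = 27.2819 s.
Layer cycle: 27.2819 + 16.6 → 43.8819 s.
Build time = 4817 × 43.8819 = 211379.1123 s = 58.72 hours.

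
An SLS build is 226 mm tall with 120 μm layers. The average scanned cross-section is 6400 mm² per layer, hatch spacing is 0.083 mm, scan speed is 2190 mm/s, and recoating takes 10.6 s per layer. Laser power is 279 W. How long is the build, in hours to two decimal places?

23.97 hours

Number of layers: 226 / 0.12 → 1884 (rounded up).
Per-layer scan distance = 6400 / 0.083 = 77108.4 mm.
Scan time per layer = 77108.4 / 2190, so 35.2093 s.
Layer cycle = 35.2093 + 10.6 = 45.8093 s.
Build time = 1884 × 45.8093 = 86304.7212 s = 23.97 hours.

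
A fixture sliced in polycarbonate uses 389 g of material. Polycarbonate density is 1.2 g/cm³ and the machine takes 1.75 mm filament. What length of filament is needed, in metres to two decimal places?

134.77 m

Extruded volume: 389/1.2 = 324.1667 cm³ (324166.7 mm³).
A = π r² = π × 0.875² = 2.4053 mm².
Length = 324166.7 / 2.4053 = 134771.84 mm = 134.77 m.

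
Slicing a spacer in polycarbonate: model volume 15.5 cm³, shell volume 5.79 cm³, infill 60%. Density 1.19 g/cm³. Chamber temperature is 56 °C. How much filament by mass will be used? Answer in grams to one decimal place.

Interior volume = 15.5 − 5.79 = 9.71 cm³.
Infill deposited = 0.60 × 9.71 = 5.826 cm³.
Deposited volume = 5.79 + 5.826, so 11.616 cm³.
Mass = 11.616 × 1.19 = 13.82304 g.

13.8 g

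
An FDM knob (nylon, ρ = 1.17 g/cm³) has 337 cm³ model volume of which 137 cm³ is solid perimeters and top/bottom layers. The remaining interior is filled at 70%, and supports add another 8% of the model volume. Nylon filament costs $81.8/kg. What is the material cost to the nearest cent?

$29.09

Infill region: 337 − 137 → 200 cm³.
Infill volume: 0.70 × 200 → 140 cm³.
Support = 0.08 × 337 = 26.96 cm³.
Total extruded: 137 + 140 + 26.96 → 303.96 cm³.
Mass = 303.96 × 1.17 = 355.6332 g.
At $81.8/kg: 355.6332/1000 × 81.8 = $29.09.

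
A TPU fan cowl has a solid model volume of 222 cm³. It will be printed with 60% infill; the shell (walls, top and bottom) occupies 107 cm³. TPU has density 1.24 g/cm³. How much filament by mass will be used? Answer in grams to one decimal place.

Infill region: 222 − 107 → 115 cm³.
Infill volume: 0.60 × 115 → 69 cm³.
Total extruded = 107 + 69, so 176 cm³.
Mass = 176 × 1.24 = 218.24 g.

218.2 g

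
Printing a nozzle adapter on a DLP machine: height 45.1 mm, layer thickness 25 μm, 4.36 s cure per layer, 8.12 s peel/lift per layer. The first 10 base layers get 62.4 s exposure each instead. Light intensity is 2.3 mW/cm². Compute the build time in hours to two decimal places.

Number of layers: 45.1 / 0.025 → 1804 (rounded up).
Bottom layers = 10 × (62.4 + 8.12), so 705.2 s.
Regular layers = 1794 × (4.36 + 8.12) = 22389.12 s.
Sum: 705.2 + 22389.12 = 23094.32 s → 6.42 hours.

6.42 hours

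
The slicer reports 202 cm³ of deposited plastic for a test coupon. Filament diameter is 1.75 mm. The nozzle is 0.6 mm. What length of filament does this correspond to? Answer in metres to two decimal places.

83.98 m

A = π r² = π × 0.875² = 2.4053 mm².
L = 202000 mm³ / 2.4053 mm² = 83981.21 mm, i.e. 83.98 m.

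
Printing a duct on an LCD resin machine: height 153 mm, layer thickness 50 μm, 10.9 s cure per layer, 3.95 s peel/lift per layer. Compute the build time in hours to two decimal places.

12.62 hours

Layer count = ceil(153 / 0.05) = 3060.
Each layer takes: 10.9 + 3.95 → 14.85 s.
Build time: 3060 × 14.85 s = 45441 s, i.e. 12.62 hours.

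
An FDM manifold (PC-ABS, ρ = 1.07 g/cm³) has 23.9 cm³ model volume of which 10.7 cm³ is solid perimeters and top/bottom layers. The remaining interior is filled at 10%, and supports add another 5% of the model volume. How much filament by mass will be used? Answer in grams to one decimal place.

Volume inside the shell = 23.9 − 10.7 = 13.2 cm³.
Infill volume = 0.10 × 13.2, so 1.32 cm³.
Support = 0.05 × 23.9, so 1.195 cm³.
Total printed volume = 10.7 + 1.32 + 1.195, so 13.215 cm³.
Mass = 13.215 × 1.07, so 14.14005 g.

14.1 g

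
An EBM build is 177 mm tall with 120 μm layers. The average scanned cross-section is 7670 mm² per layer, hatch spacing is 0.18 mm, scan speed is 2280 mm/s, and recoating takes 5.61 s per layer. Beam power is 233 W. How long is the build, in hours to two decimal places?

Layer count = ceil(177 / 0.12) = 1475.
Hatch length per layer = 7670 / 0.18 = 42611.1 mm.
Beam time per layer = 42611.1 / 2280 = 18.6891 s.
Per-layer time: 18.6891 + 5.61 → 24.2991 s.
Total: 1475 × 24.2991 s = 35841.1725 s → 9.96 hours.

9.96 hours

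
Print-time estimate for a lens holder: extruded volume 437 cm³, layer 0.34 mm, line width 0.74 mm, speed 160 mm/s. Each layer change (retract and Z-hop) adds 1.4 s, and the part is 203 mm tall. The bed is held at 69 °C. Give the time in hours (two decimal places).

Extrusion cross-section: 0.34 × 0.74 → 0.2516 mm².
Path length: 437000 mm³ / 0.2516 mm² → 1736883.9 mm.
Extrusion time = 1736883.9 / 160, so 10855.5 s.
Layers = ⌈203/0.34⌉ = 598.
Layer-change overhead = 598 × 1.4, so 837.2 s.
Altogether 10855.5 + 837.2 = 11692.7 s, i.e. 3.25 hours.

3.25 hours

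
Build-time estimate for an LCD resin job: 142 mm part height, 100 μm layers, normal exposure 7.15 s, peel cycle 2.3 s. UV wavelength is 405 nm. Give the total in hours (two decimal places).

3.73 hours

Number of layers: 142 / 0.1 → 1420 (rounded up).
Cycle time: 7.15 + 2.3 → 9.45 s.
Build time: 1420 × 9.45 s = 13419 s, i.e. 3.73 hours.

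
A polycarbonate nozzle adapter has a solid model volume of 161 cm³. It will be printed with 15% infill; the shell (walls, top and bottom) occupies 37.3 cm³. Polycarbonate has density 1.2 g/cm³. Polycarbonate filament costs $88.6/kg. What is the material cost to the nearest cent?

$5.94

Infill region = 161 − 37.3, so 123.7 cm³.
Infill volume: 0.15 × 123.7 → 18.555 cm³.
Total printed volume: 37.3 + 18.555 → 55.855 cm³.
Mass: 55.855 × 1.2 → 67.026 g.
Cost = 67.026 g / 1000 × $88.6/kg = $5.94.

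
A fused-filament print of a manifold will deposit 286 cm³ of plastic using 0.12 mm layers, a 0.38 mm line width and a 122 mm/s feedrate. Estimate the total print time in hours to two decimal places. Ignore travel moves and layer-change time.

Bead cross-section = 0.12 × 0.38 = 0.0456 mm².
Total extruded path = 286000/0.0456 = 6271929.8 mm.
Extrusion time = 6271929.8 / 122 = 51409.3 s.
51409.3 s = 14.28 hours.

14.28 hours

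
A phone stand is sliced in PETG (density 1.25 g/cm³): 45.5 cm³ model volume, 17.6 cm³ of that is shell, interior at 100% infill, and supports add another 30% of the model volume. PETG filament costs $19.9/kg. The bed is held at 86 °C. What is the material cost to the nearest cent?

$1.47

Infill region: 45.5 − 17.6 → 27.9 cm³.
Infill deposited = 1.00 × 27.9 = 27.9 cm³.
Support = 0.30 × 45.5 = 13.65 cm³.
Deposited volume = 17.6 + 27.9 + 13.65, so 59.15 cm³.
Mass = 59.15 × 1.25, so 73.9375 g.
Cost = 73.9375 g / 1000 × $19.9/kg = $1.47.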